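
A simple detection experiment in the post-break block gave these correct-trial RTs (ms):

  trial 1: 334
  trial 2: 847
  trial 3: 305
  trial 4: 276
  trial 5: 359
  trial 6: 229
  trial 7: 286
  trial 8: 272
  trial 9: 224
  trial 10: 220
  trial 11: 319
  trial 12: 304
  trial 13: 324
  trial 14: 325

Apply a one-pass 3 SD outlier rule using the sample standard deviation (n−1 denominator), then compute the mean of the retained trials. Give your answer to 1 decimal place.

290.5 ms

n = 14, ΣRT = 4624, M = 330.286
Σ(x−M)² = 311380.86; s = √(311380.86/13) = 154.766
Cutoffs: 330.286 ± 3·154.766 → [-134.0, 794.6]
Outside: 847 → excluded.
Retained (n=13): Σ = 3777, mean = 3777/13 = 290.538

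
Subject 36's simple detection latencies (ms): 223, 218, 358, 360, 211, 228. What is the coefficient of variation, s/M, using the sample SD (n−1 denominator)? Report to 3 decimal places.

0.270

n = 6, Σ = 1598, M = 266.3333
Σ(x−M)² = 25921.333; s = √(25921.333/5) = 72.0019
CV = 72.0019 / 266.3333 = 0.27034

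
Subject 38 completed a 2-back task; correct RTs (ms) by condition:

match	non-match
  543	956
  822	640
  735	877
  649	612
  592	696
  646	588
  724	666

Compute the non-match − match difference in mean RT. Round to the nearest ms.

46 ms

M(match) = 4711/7 = 673.000
M(non-match) = 5035/7 = 719.286
Difference = 719.286 − 673.000 = 46.286 ms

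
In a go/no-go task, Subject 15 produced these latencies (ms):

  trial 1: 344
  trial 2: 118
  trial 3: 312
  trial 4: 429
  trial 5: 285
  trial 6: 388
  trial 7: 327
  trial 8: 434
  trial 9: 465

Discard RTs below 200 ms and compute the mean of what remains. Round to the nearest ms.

373 ms

Excluded: 118
Retained (n=8): Σ = 2984
Mean = 2984/8 = 373.0000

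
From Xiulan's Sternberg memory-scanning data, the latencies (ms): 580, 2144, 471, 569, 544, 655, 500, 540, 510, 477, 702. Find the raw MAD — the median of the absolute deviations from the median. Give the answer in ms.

Sorted: 471, 477, 500, 510, 540, 544, 569, 580, 655, 702, 2144 → median = 544
|x − 544|: 36, 1600, 73, 25, 0, 111, 44, 4, 34, 67, 158
Sorted deviations: 0, 4, 25, 34, 36, 44, 67, 73, 111, 158, 1600 → MAD = 44

44 ms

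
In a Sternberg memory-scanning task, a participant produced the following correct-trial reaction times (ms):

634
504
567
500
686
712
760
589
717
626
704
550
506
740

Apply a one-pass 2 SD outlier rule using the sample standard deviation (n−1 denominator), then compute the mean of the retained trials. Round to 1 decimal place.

628.2 ms

n = 14, ΣRT = 8795, M = 628.214
Σ(x−M)² = 112094.36; s = √(112094.36/13) = 92.858
Cutoffs: 628.214 ± 2·92.858 → [442.5, 813.9]
No RTs fall outside the cutoffs; all 14 retained. Mean = 8795/14 = 628.214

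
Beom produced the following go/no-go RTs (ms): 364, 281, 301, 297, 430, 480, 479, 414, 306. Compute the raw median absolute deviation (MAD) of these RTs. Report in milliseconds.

Sorted: 281, 297, 301, 306, 364, 414, 430, 479, 480 → median = 364
|x − 364|: 0, 83, 63, 67, 66, 116, 115, 50, 58
Sorted deviations: 0, 50, 58, 63, 66, 67, 83, 115, 116 → MAD = 66

66 ms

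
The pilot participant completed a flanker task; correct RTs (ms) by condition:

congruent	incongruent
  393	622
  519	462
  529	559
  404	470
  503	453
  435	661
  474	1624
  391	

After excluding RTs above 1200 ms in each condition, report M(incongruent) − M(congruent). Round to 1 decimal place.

incongruent: exclude 1624
M(congruent) = 3648/8 = 456.000
M(incongruent) = 3227/6 = 537.833
Difference = 537.833 − 456.000 = 81.833 ms

81.8 ms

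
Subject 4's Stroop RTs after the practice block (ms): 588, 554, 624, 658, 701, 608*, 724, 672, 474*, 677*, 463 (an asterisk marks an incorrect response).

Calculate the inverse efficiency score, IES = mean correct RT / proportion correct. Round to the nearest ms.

857 ms

Correct trials (n=8): 588, 554, 624, 658, 701, 724, 672, 463
Mean correct RT = 4984/8 = 623.0000 ms
Proportion correct = 8/11
IES = 623.0000 / (8/11) = 856.625 ms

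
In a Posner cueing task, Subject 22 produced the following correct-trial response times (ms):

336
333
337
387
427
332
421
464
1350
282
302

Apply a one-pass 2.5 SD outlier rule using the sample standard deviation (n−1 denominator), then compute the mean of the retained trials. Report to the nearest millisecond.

n = 11, ΣRT = 4971, M = 451.909
Σ(x−M)² = 919000.91; s = √(919000.91/10) = 303.150
Cutoffs: 451.909 ± 2.5·303.150 → [-306.0, 1209.8]
Outside: 1350 → excluded.
Retained (n=10): Σ = 3621, mean = 3621/10 = 362.100

362 ms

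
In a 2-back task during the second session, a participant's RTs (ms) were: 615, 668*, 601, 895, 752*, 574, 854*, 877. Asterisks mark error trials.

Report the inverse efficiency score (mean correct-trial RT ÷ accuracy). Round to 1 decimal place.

Correct trials (n=5): 615, 601, 895, 574, 877
Mean correct RT = 3562/5 = 712.4000 ms
Proportion correct = 5/8
IES = 712.4000 / (5/8) = 1139.840 ms

1139.8 ms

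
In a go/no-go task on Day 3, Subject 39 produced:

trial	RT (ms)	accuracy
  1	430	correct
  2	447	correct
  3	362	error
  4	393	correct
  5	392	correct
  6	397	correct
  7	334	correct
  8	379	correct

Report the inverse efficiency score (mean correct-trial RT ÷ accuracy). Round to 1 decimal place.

452.6 ms

Correct trials (n=7): 430, 447, 393, 392, 397, 334, 379
Mean correct RT = 2772/7 = 396.0000 ms
Proportion correct = 7/8
IES = 396.0000 / (7/8) = 452.571 ms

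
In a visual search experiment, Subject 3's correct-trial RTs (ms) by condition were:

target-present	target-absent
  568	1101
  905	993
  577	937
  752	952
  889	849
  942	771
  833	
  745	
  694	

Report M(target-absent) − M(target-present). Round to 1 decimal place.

166.6 ms

M(target-present) = 6905/9 = 767.222
M(target-absent) = 5603/6 = 933.833
Difference = 933.833 − 767.222 = 166.611 ms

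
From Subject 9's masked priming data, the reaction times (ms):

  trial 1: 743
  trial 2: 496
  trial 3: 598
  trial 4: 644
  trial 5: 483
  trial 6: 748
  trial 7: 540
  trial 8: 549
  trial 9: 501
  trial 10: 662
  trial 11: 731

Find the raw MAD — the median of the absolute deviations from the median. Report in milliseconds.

97 ms

Sorted: 483, 496, 501, 540, 549, 598, 644, 662, 731, 743, 748 → median = 598
|x − 598|: 145, 102, 0, 46, 115, 150, 58, 49, 97, 64, 133
Sorted deviations: 0, 46, 49, 58, 64, 97, 102, 115, 133, 145, 150 → MAD = 97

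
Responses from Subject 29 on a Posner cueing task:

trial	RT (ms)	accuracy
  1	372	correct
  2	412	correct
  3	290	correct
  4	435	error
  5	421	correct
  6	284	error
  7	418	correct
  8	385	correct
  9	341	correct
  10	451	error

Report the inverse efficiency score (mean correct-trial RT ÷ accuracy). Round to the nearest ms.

539 ms

Correct trials (n=7): 372, 412, 290, 421, 418, 385, 341
Mean correct RT = 2639/7 = 377.0000 ms
Proportion correct = 7/10
IES = 377.0000 / (7/10) = 538.571 ms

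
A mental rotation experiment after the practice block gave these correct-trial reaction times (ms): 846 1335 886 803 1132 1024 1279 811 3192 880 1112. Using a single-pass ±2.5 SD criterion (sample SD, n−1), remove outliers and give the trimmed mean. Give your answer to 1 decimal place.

n = 11, ΣRT = 13300, M = 1209.091
Σ(x−M)² = 4670206.91; s = √(4670206.91/10) = 683.389
Cutoffs: 1209.091 ± 2.5·683.389 → [-499.4, 2917.6]
Outside: 3192 → excluded.
Retained (n=10): Σ = 10108, mean = 10108/10 = 1010.800

1010.8 ms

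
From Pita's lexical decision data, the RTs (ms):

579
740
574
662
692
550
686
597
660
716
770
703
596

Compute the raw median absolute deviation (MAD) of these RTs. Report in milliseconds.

Sorted: 550, 574, 579, 596, 597, 660, 662, 686, 692, 703, 716, 740, 770 → median = 662
|x − 662|: 83, 78, 88, 0, 30, 112, 24, 65, 2, 54, 108, 41, 66
Sorted deviations: 0, 2, 24, 30, 41, 54, 65, 66, 78, 83, 88, 108, 112 → MAD = 65

65 ms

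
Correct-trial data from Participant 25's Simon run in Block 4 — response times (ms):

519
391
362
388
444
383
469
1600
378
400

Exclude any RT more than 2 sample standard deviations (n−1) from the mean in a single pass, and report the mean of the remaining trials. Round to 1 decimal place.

414.9 ms

n = 10, ΣRT = 5334, M = 533.400
Σ(x−M)² = 1285344.40; s = √(1285344.40/9) = 377.910
Cutoffs: 533.400 ± 2·377.910 → [-222.4, 1289.2]
Outside: 1600 → excluded.
Retained (n=9): Σ = 3734, mean = 3734/9 = 414.889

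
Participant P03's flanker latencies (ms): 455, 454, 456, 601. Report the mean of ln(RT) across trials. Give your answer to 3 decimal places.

ln(RT): 6.1203, 6.1181, 6.1225, 6.3986
Σ ln(RT) = 24.7595
Mean = 24.7595/4 = 6.18987

6.190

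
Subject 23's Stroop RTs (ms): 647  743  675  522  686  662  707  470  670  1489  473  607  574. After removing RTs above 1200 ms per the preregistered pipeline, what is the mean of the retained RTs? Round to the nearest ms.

620 ms

Excluded: 1489
Retained (n=12): Σ = 7436
Mean = 7436/12 = 619.6667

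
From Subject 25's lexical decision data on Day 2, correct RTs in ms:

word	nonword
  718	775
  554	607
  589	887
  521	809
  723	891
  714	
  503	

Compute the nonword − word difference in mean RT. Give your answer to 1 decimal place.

M(word) = 4322/7 = 617.429
M(nonword) = 3969/5 = 793.800
Difference = 793.800 − 617.429 = 176.371 ms

176.4 ms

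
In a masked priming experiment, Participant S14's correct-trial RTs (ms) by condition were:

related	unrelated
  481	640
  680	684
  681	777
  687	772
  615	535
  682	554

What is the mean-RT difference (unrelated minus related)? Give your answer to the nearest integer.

23 ms

M(related) = 3826/6 = 637.667
M(unrelated) = 3962/6 = 660.333
Difference = 660.333 − 637.667 = 22.667 ms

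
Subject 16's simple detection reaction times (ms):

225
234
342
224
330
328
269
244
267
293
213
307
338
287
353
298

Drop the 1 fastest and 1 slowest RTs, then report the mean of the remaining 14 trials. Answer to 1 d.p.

284.7 ms

Sorted: 213, 224, 225, 234, 244, 267, 269, 287, 293, 298, 307, 328, 330, 338, 342, 353
Drop lowest 1 (213) and highest 1 (353)
Remaining (n=14): Σ = 3986, mean = 3986/14 = 284.714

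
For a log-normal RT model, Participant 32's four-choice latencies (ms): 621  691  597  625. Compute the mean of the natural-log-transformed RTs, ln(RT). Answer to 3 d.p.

ln(RT): 6.4313, 6.5381, 6.3919, 6.4378
Σ ln(RT) = 25.7991
Mean = 25.7991/4 = 6.44978

6.450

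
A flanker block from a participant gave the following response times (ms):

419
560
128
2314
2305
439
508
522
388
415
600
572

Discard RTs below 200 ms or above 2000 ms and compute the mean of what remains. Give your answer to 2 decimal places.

491.44 ms

Excluded: 128, 2305, 2314
Retained (n=9): Σ = 4423
Mean = 4423/9 = 491.4444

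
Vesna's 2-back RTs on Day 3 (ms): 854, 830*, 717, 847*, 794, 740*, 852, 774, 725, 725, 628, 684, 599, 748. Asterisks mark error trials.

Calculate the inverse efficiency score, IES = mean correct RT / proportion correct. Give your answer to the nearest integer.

Correct trials (n=11): 854, 717, 794, 852, 774, 725, 725, 628, 684, 599, 748
Mean correct RT = 8100/11 = 736.3636 ms
Proportion correct = 11/14
IES = 736.3636 / (11/14) = 937.190 ms

937 ms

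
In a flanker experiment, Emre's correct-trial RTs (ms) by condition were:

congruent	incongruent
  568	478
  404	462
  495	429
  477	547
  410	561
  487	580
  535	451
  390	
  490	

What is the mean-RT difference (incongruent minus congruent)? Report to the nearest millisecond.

28 ms

M(congruent) = 4256/9 = 472.889
M(incongruent) = 3508/7 = 501.143
Difference = 501.143 − 472.889 = 28.254 ms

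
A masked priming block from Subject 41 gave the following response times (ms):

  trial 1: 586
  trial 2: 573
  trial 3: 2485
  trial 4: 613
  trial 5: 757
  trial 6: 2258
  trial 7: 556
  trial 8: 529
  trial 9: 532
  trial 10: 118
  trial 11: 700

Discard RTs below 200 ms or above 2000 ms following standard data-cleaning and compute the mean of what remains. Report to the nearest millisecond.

606 ms

Excluded: 118, 2258, 2485
Retained (n=8): Σ = 4846
Mean = 4846/8 = 605.7500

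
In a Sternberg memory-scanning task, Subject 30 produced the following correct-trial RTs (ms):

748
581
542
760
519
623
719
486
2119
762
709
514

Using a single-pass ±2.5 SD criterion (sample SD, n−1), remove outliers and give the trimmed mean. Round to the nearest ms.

n = 12, ΣRT = 9082, M = 756.833
Σ(x−M)² = 2143197.67; s = √(2143197.67/11) = 441.402
Cutoffs: 756.833 ± 2.5·441.402 → [-346.7, 1860.3]
Outside: 2119 → excluded.
Retained (n=11): Σ = 6963, mean = 6963/11 = 633.000

633 ms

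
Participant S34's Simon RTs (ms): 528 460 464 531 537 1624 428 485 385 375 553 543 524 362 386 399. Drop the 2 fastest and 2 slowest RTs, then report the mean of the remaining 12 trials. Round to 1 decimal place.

Sorted: 362, 375, 385, 386, 399, 428, 460, 464, 485, 524, 528, 531, 537, 543, 553, 1624
Drop lowest 2 (362, 375) and highest 2 (553, 1624)
Remaining (n=12): Σ = 5670, mean = 5670/12 = 472.500

472.5 ms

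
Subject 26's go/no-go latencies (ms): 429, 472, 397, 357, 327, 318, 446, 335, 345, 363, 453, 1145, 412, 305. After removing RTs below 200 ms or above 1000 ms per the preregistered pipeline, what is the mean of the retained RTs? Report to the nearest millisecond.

381 ms

Excluded: 1145
Retained (n=13): Σ = 4959
Mean = 4959/13 = 381.4615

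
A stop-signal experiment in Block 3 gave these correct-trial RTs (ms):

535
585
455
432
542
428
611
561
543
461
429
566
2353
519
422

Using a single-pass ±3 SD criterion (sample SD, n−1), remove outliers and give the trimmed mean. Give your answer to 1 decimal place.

506.4 ms

n = 15, ΣRT = 9442, M = 629.467
Σ(x−M)² = 3239485.73; s = √(3239485.73/14) = 481.032
Cutoffs: 629.467 ± 3·481.032 → [-813.6, 2072.6]
Outside: 2353 → excluded.
Retained (n=14): Σ = 7089, mean = 7089/14 = 506.357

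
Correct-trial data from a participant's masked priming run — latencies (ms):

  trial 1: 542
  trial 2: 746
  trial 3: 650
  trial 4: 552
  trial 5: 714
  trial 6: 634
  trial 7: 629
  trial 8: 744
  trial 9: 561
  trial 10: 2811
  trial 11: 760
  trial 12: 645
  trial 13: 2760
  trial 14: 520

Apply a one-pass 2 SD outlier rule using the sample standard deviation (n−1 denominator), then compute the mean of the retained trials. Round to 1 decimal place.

641.4 ms

n = 14, ΣRT = 13268, M = 947.714
Σ(x−M)² = 7962206.86; s = √(7962206.86/13) = 782.609
Cutoffs: 947.714 ± 2·782.609 → [-617.5, 2512.9]
Outside: 2760, 2811 → excluded.
Retained (n=12): Σ = 7697, mean = 7697/12 = 641.417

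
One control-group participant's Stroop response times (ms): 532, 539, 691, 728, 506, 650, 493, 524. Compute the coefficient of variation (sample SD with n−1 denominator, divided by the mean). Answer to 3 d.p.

0.158

n = 8, Σ = 4663, M = 582.8750
Σ(x−M)² = 59224.875; s = √(59224.875/7) = 91.9820
CV = 91.9820 / 582.8750 = 0.15781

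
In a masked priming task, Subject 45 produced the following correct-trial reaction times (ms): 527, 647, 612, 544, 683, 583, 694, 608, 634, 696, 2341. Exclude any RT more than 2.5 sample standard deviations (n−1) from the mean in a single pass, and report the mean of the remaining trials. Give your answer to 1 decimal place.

622.8 ms

n = 11, ΣRT = 8569, M = 779.000
Σ(x−M)² = 2715898.00; s = √(2715898.00/10) = 521.143
Cutoffs: 779.000 ± 2.5·521.143 → [-523.9, 2081.9]
Outside: 2341 → excluded.
Retained (n=10): Σ = 6228, mean = 6228/10 = 622.800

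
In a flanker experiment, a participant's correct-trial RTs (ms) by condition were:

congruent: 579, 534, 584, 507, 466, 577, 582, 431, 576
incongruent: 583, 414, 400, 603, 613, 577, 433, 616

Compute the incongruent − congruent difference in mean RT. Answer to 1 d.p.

M(congruent) = 4836/9 = 537.333
M(incongruent) = 4239/8 = 529.875
Difference = 529.875 − 537.333 = -7.458 ms

-7.5 ms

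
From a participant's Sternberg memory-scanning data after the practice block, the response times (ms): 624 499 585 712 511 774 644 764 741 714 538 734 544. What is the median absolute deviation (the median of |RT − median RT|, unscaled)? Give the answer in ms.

97 ms

Sorted: 499, 511, 538, 544, 585, 624, 644, 712, 714, 734, 741, 764, 774 → median = 644
|x − 644|: 20, 145, 59, 68, 133, 130, 0, 120, 97, 70, 106, 90, 100
Sorted deviations: 0, 20, 59, 68, 70, 90, 97, 100, 106, 120, 130, 133, 145 → MAD = 97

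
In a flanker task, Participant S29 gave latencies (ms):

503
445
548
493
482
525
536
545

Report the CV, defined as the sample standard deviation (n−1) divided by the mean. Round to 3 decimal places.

0.070

n = 8, Σ = 4077, M = 509.6250
Σ(x−M)² = 8915.875; s = √(8915.875/7) = 35.6889
CV = 35.6889 / 509.6250 = 0.07003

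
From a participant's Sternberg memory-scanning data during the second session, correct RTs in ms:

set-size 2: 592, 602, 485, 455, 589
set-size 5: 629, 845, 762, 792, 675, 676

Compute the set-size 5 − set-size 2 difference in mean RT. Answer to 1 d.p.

185.2 ms

M(set-size 2) = 2723/5 = 544.600
M(set-size 5) = 4379/6 = 729.833
Difference = 729.833 − 544.600 = 185.233 ms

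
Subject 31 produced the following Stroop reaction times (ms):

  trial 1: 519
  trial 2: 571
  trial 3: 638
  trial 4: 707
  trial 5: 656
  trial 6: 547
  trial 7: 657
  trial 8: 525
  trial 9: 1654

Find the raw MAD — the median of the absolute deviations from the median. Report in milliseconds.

69 ms

Sorted: 519, 525, 547, 571, 638, 656, 657, 707, 1654 → median = 638
|x − 638|: 119, 67, 0, 69, 18, 91, 19, 113, 1016
Sorted deviations: 0, 18, 19, 67, 69, 91, 113, 119, 1016 → MAD = 69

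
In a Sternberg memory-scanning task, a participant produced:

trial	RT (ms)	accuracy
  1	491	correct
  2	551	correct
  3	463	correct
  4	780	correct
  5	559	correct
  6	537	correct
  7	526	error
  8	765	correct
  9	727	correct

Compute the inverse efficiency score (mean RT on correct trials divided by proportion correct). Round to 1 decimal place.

685.3 ms

Correct trials (n=8): 491, 551, 463, 780, 559, 537, 765, 727
Mean correct RT = 4873/8 = 609.1250 ms
Proportion correct = 8/9
IES = 609.1250 / (8/9) = 685.266 ms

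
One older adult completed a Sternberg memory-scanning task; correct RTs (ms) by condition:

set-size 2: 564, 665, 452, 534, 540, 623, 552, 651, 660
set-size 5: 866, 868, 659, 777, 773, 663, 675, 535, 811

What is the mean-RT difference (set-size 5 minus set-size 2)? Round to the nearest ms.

154 ms

M(set-size 2) = 5241/9 = 582.333
M(set-size 5) = 6627/9 = 736.333
Difference = 736.333 − 582.333 = 154.000 ms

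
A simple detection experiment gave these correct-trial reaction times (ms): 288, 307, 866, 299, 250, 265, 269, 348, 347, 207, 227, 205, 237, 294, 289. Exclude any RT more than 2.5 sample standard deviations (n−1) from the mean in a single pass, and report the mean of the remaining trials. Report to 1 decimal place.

n = 15, ΣRT = 4698, M = 313.200
Σ(x−M)² = 354264.40; s = √(354264.40/14) = 159.074
Cutoffs: 313.200 ± 2.5·159.074 → [-84.5, 710.9]
Outside: 866 → excluded.
Retained (n=14): Σ = 3832, mean = 3832/14 = 273.714

273.7 ms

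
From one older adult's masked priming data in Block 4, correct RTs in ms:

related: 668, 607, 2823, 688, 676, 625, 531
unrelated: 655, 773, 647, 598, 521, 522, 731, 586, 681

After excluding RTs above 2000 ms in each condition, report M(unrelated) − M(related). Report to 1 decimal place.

2.4 ms

related: exclude 2823
M(related) = 3795/6 = 632.500
M(unrelated) = 5714/9 = 634.889
Difference = 634.889 − 632.500 = 2.389 ms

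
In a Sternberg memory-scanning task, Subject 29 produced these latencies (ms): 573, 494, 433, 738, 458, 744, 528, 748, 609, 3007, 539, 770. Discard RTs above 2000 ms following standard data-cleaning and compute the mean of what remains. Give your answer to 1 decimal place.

603.1 ms

Excluded: 3007
Retained (n=11): Σ = 6634
Mean = 6634/11 = 603.0909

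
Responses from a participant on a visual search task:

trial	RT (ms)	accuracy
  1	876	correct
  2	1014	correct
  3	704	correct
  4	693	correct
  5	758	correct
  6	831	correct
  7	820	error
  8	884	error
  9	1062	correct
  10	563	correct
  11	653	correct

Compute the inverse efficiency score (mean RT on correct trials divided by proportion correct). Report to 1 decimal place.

Correct trials (n=9): 876, 1014, 704, 693, 758, 831, 1062, 563, 653
Mean correct RT = 7154/9 = 794.8889 ms
Proportion correct = 9/11
IES = 794.8889 / (9/11) = 971.531 ms

971.5 ms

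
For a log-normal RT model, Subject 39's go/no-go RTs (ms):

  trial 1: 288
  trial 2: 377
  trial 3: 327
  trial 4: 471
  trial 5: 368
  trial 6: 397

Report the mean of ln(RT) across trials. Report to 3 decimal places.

ln(RT): 5.6630, 5.9322, 5.7900, 6.1549, 5.9081, 5.9839
Σ ln(RT) = 35.4320
Mean = 35.4320/6 = 5.90534

5.905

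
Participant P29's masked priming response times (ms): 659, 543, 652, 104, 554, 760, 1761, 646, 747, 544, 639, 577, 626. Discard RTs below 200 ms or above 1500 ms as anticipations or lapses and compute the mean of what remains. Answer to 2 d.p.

Excluded: 104, 1761
Retained (n=11): Σ = 6947
Mean = 6947/11 = 631.5455

631.55 ms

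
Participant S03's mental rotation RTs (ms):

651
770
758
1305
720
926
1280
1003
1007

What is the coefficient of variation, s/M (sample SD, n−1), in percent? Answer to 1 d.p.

25.4%

n = 9, Σ = 8420, M = 935.5556
Σ(x−M)² = 451246.222; s = √(451246.222/8) = 237.4990
CV = 237.4990 / 935.5556 = 0.25386 = 25.386%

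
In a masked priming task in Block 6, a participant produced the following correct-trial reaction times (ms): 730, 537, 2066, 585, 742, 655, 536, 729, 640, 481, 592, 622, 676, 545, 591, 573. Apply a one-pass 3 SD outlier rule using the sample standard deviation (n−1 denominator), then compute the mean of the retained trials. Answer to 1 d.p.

615.6 ms

n = 16, ΣRT = 11300, M = 706.250
Σ(x−M)² = 2059471.00; s = √(2059471.00/15) = 370.538
Cutoffs: 706.250 ± 3·370.538 → [-405.4, 1817.9]
Outside: 2066 → excluded.
Retained (n=15): Σ = 9234, mean = 9234/15 = 615.600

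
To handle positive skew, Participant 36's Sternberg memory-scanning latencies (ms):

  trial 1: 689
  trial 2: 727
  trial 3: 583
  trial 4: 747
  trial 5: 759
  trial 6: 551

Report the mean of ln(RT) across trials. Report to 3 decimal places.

ln(RT): 6.5352, 6.5889, 6.3682, 6.6161, 6.6320, 6.3117
Σ ln(RT) = 39.0522
Mean = 39.0522/6 = 6.50869

6.509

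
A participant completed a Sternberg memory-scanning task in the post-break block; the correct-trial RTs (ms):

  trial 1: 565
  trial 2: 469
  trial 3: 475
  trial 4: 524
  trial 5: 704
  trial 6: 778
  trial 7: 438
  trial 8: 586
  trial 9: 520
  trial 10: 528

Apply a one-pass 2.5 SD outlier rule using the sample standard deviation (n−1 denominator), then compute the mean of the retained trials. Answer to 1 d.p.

558.7 ms

n = 10, ΣRT = 5587, M = 558.700
Σ(x−M)² = 103254.10; s = √(103254.10/9) = 107.111
Cutoffs: 558.700 ± 2.5·107.111 → [290.9, 826.5]
No RTs fall outside the cutoffs; all 10 retained. Mean = 5587/10 = 558.700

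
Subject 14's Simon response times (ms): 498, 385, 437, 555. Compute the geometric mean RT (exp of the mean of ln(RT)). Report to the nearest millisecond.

464 ms

ln(RT): 6.2106, 5.9532, 6.0799, 6.3190
Mean ln(RT) = 24.5627/4 = 6.14069
Geometric mean = exp(6.14069) = 464.37 ms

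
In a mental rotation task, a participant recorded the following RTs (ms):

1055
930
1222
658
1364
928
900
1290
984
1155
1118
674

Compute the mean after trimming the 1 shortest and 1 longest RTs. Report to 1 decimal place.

Sorted: 658, 674, 900, 928, 930, 984, 1055, 1118, 1155, 1222, 1290, 1364
Drop lowest 1 (658) and highest 1 (1364)
Remaining (n=10): Σ = 10256, mean = 10256/10 = 1025.600

1025.6 ms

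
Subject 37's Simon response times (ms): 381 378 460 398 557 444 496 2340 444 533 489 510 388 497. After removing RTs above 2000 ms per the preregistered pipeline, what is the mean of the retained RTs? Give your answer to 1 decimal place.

Excluded: 2340
Retained (n=13): Σ = 5975
Mean = 5975/13 = 459.6154

459.6 ms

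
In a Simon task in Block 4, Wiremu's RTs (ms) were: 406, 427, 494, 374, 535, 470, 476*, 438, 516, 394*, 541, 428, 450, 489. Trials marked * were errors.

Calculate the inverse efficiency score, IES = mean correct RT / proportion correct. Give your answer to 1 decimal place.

Correct trials (n=12): 406, 427, 494, 374, 535, 470, 438, 516, 541, 428, 450, 489
Mean correct RT = 5568/12 = 464.0000 ms
Proportion correct = 12/14
IES = 464.0000 / (12/14) = 541.333 ms

541.3 ms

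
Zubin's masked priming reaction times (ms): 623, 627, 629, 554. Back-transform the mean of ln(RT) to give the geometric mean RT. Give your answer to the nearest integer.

607 ms

ln(RT): 6.4345, 6.4409, 6.4441, 6.3172
Mean ln(RT) = 25.6368/4 = 6.40920
Geometric mean = exp(6.40920) = 607.41 ms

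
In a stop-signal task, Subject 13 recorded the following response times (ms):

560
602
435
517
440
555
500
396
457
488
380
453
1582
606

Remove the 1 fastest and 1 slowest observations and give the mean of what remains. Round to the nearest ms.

501 ms

Sorted: 380, 396, 435, 440, 453, 457, 488, 500, 517, 555, 560, 602, 606, 1582
Drop lowest 1 (380) and highest 1 (1582)
Remaining (n=12): Σ = 6009, mean = 6009/12 = 500.750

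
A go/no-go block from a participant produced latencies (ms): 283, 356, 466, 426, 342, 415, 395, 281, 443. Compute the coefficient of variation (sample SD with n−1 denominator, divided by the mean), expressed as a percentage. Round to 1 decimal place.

n = 9, Σ = 3407, M = 378.5556
Σ(x−M)² = 36142.222; s = √(36142.222/8) = 67.2144
CV = 67.2144 / 378.5556 = 0.17755 = 17.755%

17.8%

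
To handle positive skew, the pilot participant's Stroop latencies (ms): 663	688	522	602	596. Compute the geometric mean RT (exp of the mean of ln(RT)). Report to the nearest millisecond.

611 ms

ln(RT): 6.4968, 6.5338, 6.2577, 6.4003, 6.3902
Mean ln(RT) = 32.0787/5 = 6.41575
Geometric mean = exp(6.41575) = 611.40 ms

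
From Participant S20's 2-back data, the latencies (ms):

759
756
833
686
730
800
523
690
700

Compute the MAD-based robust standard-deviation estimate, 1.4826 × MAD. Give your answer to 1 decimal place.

Sorted: 523, 686, 690, 700, 730, 756, 759, 800, 833 → median = 730
|x − 730| sorted: 0, 26, 29, 30, 40, 44, 70, 103, 207 → MAD = 40
Robust SD ≈ 1.4826 × 40 = 59.304

59.3 ms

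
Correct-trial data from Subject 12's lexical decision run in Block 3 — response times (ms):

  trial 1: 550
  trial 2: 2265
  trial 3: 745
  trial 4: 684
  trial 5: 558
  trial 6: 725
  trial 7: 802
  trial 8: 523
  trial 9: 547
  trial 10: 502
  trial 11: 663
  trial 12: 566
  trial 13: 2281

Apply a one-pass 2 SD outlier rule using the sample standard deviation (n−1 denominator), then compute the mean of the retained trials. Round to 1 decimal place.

624.1 ms

n = 13, ΣRT = 11411, M = 877.769
Σ(x−M)² = 4707202.31; s = √(4707202.31/12) = 626.312
Cutoffs: 877.769 ± 2·626.312 → [-374.9, 2130.4]
Outside: 2265, 2281 → excluded.
Retained (n=11): Σ = 6865, mean = 6865/11 = 624.091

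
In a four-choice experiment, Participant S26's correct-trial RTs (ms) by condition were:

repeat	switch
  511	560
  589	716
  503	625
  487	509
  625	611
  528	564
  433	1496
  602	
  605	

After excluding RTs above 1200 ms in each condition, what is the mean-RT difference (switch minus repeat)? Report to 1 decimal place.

54.9 ms

switch: exclude 1496
M(repeat) = 4883/9 = 542.556
M(switch) = 3585/6 = 597.500
Difference = 597.500 − 542.556 = 54.944 ms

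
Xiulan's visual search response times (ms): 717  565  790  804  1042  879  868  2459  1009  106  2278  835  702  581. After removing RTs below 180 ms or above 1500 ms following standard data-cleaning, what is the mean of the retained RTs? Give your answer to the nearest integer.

799 ms

Excluded: 106, 2278, 2459
Retained (n=11): Σ = 8792
Mean = 8792/11 = 799.2727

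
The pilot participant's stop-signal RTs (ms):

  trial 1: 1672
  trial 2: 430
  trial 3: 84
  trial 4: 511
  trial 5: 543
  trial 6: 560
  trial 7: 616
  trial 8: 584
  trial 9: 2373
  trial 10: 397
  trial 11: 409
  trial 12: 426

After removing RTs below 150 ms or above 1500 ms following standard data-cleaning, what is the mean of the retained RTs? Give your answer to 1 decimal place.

Excluded: 84, 1672, 2373
Retained (n=9): Σ = 4476
Mean = 4476/9 = 497.3333

497.3 ms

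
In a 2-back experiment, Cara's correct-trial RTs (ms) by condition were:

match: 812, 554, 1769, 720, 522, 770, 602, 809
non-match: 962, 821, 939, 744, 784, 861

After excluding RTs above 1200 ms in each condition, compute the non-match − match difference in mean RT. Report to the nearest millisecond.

168 ms

match: exclude 1769
M(match) = 4789/7 = 684.143
M(non-match) = 5111/6 = 851.833
Difference = 851.833 − 684.143 = 167.690 ms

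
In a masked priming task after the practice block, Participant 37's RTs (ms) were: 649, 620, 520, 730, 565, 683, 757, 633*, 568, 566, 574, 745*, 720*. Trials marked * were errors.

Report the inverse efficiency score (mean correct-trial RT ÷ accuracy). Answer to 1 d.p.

810.2 ms

Correct trials (n=10): 649, 620, 520, 730, 565, 683, 757, 568, 566, 574
Mean correct RT = 6232/10 = 623.2000 ms
Proportion correct = 10/13
IES = 623.2000 / (10/13) = 810.160 ms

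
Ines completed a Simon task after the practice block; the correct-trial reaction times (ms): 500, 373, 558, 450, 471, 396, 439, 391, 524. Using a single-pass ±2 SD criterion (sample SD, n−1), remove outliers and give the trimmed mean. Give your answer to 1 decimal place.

455.8 ms

n = 9, ΣRT = 4102, M = 455.778
Σ(x−M)² = 32227.56; s = √(32227.56/8) = 63.470
Cutoffs: 455.778 ± 2·63.470 → [328.8, 582.7]
No RTs fall outside the cutoffs; all 9 retained. Mean = 4102/9 = 455.778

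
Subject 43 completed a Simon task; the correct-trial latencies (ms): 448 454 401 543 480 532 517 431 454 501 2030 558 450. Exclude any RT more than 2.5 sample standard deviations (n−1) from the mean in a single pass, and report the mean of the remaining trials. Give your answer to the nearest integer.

n = 13, ΣRT = 7799, M = 599.923
Σ(x−M)² = 2242024.92; s = √(2242024.92/12) = 432.245
Cutoffs: 599.923 ± 2.5·432.245 → [-480.7, 1680.5]
Outside: 2030 → excluded.
Retained (n=12): Σ = 5769, mean = 5769/12 = 480.750

481 ms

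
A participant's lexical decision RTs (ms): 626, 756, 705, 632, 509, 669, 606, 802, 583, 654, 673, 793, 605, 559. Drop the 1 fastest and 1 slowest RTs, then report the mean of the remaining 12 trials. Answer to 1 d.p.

655.1 ms

Sorted: 509, 559, 583, 605, 606, 626, 632, 654, 669, 673, 705, 756, 793, 802
Drop lowest 1 (509) and highest 1 (802)
Remaining (n=12): Σ = 7861, mean = 7861/12 = 655.083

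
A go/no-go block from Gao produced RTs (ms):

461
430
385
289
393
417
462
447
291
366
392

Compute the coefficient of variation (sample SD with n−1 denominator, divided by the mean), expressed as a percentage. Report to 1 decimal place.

n = 11, Σ = 4333, M = 393.9091
Σ(x−M)² = 36250.909; s = √(36250.909/10) = 60.2087
CV = 60.2087 / 393.9091 = 0.15285 = 15.285%

15.3%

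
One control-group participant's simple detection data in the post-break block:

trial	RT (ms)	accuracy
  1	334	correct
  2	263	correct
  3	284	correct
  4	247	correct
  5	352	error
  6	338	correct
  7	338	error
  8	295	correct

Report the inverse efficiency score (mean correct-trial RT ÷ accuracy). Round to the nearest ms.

391 ms

Correct trials (n=6): 334, 263, 284, 247, 338, 295
Mean correct RT = 1761/6 = 293.5000 ms
Proportion correct = 6/8
IES = 293.5000 / (6/8) = 391.333 ms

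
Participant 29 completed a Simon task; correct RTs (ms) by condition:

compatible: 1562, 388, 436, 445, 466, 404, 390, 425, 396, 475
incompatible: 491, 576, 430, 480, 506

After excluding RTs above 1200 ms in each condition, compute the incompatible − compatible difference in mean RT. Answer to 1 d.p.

71.6 ms

compatible: exclude 1562
M(compatible) = 3825/9 = 425.000
M(incompatible) = 2483/5 = 496.600
Difference = 496.600 − 425.000 = 71.600 ms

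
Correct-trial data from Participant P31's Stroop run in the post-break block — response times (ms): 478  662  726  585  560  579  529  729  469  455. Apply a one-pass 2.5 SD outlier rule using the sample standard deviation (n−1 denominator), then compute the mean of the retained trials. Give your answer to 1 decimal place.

n = 10, ΣRT = 5772, M = 577.200
Σ(x−M)² = 91539.60; s = √(91539.60/9) = 100.852
Cutoffs: 577.200 ± 2.5·100.852 → [325.1, 829.3]
No RTs fall outside the cutoffs; all 10 retained. Mean = 5772/10 = 577.200

577.2 ms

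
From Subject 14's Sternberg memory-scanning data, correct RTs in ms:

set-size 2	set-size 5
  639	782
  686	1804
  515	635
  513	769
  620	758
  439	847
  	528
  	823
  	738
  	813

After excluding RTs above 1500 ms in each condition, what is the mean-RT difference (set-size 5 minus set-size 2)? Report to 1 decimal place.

set-size 5: exclude 1804
M(set-size 2) = 3412/6 = 568.667
M(set-size 5) = 6693/9 = 743.667
Difference = 743.667 − 568.667 = 175.000 ms

175.0 ms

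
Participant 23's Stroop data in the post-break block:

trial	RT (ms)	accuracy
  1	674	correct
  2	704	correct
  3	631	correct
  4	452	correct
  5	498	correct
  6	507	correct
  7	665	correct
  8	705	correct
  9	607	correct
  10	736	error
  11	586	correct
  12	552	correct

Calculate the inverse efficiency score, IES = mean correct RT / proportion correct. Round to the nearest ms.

Correct trials (n=11): 674, 704, 631, 452, 498, 507, 665, 705, 607, 586, 552
Mean correct RT = 6581/11 = 598.2727 ms
Proportion correct = 11/12
IES = 598.2727 / (11/12) = 652.661 ms

653 ms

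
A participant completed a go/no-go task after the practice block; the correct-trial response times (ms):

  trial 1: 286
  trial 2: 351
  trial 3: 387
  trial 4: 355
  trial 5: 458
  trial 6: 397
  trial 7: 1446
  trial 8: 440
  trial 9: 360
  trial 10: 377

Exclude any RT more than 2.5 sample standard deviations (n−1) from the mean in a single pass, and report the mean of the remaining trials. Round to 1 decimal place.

n = 10, ΣRT = 4857, M = 485.700
Σ(x−M)² = 1045364.10; s = √(1045364.10/9) = 340.810
Cutoffs: 485.700 ± 2.5·340.810 → [-366.3, 1337.7]
Outside: 1446 → excluded.
Retained (n=9): Σ = 3411, mean = 3411/9 = 379.000

379.0 ms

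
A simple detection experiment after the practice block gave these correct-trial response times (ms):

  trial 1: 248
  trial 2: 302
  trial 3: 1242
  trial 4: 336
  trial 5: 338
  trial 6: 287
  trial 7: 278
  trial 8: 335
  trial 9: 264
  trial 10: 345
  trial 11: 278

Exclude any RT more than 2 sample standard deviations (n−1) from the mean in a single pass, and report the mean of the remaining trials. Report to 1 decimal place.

301.1 ms

n = 11, ΣRT = 4253, M = 386.636
Σ(x−M)² = 815930.55; s = √(815930.55/10) = 285.645
Cutoffs: 386.636 ± 2·285.645 → [-184.7, 957.9]
Outside: 1242 → excluded.
Retained (n=10): Σ = 3011, mean = 3011/10 = 301.100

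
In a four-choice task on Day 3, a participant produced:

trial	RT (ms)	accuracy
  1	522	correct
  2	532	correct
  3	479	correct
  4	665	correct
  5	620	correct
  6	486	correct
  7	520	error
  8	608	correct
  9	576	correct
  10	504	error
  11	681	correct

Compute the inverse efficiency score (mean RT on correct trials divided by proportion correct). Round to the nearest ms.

702 ms

Correct trials (n=9): 522, 532, 479, 665, 620, 486, 608, 576, 681
Mean correct RT = 5169/9 = 574.3333 ms
Proportion correct = 9/11
IES = 574.3333 / (9/11) = 701.963 ms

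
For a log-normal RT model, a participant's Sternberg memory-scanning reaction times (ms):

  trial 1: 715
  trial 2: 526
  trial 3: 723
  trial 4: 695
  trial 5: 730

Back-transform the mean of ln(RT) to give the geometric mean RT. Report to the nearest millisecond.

ln(RT): 6.5723, 6.2653, 6.5834, 6.5439, 6.5930
Mean ln(RT) = 32.5579/5 = 6.51159
Geometric mean = exp(6.51159) = 672.90 ms

673 ms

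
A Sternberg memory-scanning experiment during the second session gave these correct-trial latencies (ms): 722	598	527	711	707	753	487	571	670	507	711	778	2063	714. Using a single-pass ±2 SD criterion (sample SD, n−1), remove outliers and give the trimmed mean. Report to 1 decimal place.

650.5 ms

n = 14, ΣRT = 10519, M = 751.357
Σ(x−M)² = 1971199.21; s = √(1971199.21/13) = 389.398
Cutoffs: 751.357 ± 2·389.398 → [-27.4, 1530.2]
Outside: 2063 → excluded.
Retained (n=13): Σ = 8456, mean = 8456/13 = 650.462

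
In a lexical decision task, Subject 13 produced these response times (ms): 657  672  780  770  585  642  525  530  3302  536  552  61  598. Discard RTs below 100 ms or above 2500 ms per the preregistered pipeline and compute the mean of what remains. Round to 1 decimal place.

622.5 ms

Excluded: 61, 3302
Retained (n=11): Σ = 6847
Mean = 6847/11 = 622.4545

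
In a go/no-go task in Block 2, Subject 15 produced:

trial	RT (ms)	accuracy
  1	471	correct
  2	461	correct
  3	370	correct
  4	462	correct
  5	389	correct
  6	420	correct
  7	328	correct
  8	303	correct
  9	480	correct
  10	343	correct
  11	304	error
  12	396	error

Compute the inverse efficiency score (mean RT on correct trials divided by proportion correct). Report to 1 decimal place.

Correct trials (n=10): 471, 461, 370, 462, 389, 420, 328, 303, 480, 343
Mean correct RT = 4027/10 = 402.7000 ms
Proportion correct = 10/12
IES = 402.7000 / (10/12) = 483.240 ms

483.2 ms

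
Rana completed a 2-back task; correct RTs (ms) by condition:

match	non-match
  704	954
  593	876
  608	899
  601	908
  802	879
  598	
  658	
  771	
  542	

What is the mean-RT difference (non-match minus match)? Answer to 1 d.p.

250.2 ms

M(match) = 5877/9 = 653.000
M(non-match) = 4516/5 = 903.200
Difference = 903.200 − 653.000 = 250.200 ms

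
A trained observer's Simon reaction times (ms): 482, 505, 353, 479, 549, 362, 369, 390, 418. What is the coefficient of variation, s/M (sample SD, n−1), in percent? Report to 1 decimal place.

16.4%

n = 9, Σ = 3907, M = 434.1111
Σ(x−M)² = 40756.889; s = √(40756.889/8) = 71.3765
CV = 71.3765 / 434.1111 = 0.16442 = 16.442%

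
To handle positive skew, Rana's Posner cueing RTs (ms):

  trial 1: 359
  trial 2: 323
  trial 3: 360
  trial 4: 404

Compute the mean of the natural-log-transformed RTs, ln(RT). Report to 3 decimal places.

ln(RT): 5.8833, 5.7777, 5.8861, 6.0014
Σ ln(RT) = 23.5485
Mean = 23.5485/4 = 5.88712

5.887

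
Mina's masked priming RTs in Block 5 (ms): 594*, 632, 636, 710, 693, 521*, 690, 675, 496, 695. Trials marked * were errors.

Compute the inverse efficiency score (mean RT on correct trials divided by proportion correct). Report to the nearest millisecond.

Correct trials (n=8): 632, 636, 710, 693, 690, 675, 496, 695
Mean correct RT = 5227/8 = 653.3750 ms
Proportion correct = 8/10
IES = 653.3750 / (8/10) = 816.719 ms

817 ms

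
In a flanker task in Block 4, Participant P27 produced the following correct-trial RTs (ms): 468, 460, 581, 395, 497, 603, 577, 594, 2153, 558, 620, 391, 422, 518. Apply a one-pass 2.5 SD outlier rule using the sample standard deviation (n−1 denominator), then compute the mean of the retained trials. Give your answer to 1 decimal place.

514.2 ms

n = 14, ΣRT = 8837, M = 631.214
Σ(x−M)² = 2573014.36; s = √(2573014.36/13) = 444.887
Cutoffs: 631.214 ± 2.5·444.887 → [-481.0, 1743.4]
Outside: 2153 → excluded.
Retained (n=13): Σ = 6684, mean = 6684/13 = 514.154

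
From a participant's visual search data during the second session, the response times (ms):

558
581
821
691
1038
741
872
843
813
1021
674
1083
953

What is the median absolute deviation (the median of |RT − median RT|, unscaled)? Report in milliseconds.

Sorted: 558, 581, 674, 691, 741, 813, 821, 843, 872, 953, 1021, 1038, 1083 → median = 821
|x − 821|: 263, 240, 0, 130, 217, 80, 51, 22, 8, 200, 147, 262, 132
Sorted deviations: 0, 8, 22, 51, 80, 130, 132, 147, 200, 217, 240, 262, 263 → MAD = 132

132 ms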